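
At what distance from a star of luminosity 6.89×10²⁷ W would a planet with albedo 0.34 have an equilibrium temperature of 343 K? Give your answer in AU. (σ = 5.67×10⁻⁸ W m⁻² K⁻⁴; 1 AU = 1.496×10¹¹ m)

d ≈ 2.27 AU

From T_eq⁴ = L(1−A)/(16πσd²): d = √[L(1−A)/(16πσT_eq⁴)].
d = √[6.89×10²⁷ × 0.66 / (16π × 5.67×10⁻⁸ × (343)⁴)] = 3.40×10¹¹ m = 2.27 AU.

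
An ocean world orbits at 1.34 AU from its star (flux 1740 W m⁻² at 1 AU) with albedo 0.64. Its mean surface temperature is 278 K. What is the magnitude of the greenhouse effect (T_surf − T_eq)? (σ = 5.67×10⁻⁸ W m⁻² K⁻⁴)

S = 1740/1.34² = 969.0 W m⁻².
T_eq = [S(1−A)/(4σ)]^(1/4) = [969.0×0.36/(4×5.67×10⁻⁸)]^(1/4) = 198.0 K.
ΔT = T_surf − T_eq = 278 − 198.0.

ΔT ≈ 80.0 K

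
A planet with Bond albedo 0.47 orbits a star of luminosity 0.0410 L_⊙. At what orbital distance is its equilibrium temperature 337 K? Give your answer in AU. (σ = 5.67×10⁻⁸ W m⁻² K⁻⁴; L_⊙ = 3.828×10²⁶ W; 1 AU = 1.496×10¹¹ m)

d ≈ 0.101 AU

L = 0.0410 × 3.828×10²⁶ = 1.57×10²⁵ W.
From T_eq⁴ = L(1−A)/(16πσd²): d = √[L(1−A)/(16πσT_eq⁴)].
d = √[1.57×10²⁵ × 0.53 / (16π × 5.67×10⁻⁸ × (337)⁴)] = 1.50×10¹⁰ m = 0.101 AU.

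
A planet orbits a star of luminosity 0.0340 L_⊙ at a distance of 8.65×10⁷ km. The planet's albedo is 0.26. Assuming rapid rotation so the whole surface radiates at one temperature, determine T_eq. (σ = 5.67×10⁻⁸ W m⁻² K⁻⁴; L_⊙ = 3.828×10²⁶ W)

d = 8.65×10⁷ km = 8.65×10¹⁰ m.
L = 0.0340 × 3.828×10²⁶ = 1.30×10²⁵ W.
Flux: S = L/(4πd²) = 1.30×10²⁵/(4π×(8.65×10¹⁰)²) = 138 W m⁻².
Energy balance: absorbed = emitted ⇒ πR²·S(1−A) = 4πR²·σT_eq⁴, so T_eq⁴ = S(1−A)/(4σ).
T_eq = [138 × 0.74 / (4 × 5.67×10⁻⁸)]^(1/4) = (4.52×10⁸)^(1/4) = 146 K.

T_eq ≈ 146 K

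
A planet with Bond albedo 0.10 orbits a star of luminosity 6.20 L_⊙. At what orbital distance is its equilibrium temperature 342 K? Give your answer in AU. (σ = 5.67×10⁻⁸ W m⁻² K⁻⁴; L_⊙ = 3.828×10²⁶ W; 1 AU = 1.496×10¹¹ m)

d ≈ 1.56 AU

L = 6.20 × 3.828×10²⁶ = 2.37×10²⁷ W.
From T_eq⁴ = L(1−A)/(16πσd²): d = √[L(1−A)/(16πσT_eq⁴)].
d = √[2.37×10²⁷ × 0.90 / (16π × 5.67×10⁻⁸ × (342)⁴)] = 2.34×10¹¹ m = 1.56 AU.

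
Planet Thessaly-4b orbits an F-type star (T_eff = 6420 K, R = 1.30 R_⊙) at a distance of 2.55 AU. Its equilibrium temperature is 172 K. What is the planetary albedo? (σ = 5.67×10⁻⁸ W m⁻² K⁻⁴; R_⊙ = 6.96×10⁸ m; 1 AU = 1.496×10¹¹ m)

R_⋆ = 1.30 × 6.96×10⁸ = 9.05×10⁸ m.
d = 2.55 AU = 3.81×10¹¹ m.
L = 4πR_⋆²σT_⋆⁴ = 4π(9.05×10⁸)² × 5.67×10⁻⁸ × (6420)⁴ = 9.91×10²⁶ W.
S = L/(4πd²) = 542 W m⁻².
From T_eq⁴ = S(1−A)/(4σ): 1−A = 4σT_eq⁴/S.
1−A = 4 × 5.67×10⁻⁸ × (172)⁴ / 542 = 0.366.

A ≈ 0.63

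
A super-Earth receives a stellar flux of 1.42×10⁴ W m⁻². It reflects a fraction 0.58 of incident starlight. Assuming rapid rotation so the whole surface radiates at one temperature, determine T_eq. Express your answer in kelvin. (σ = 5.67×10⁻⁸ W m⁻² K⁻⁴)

Energy balance: absorbed = emitted ⇒ πR²·S(1−A) = 4πR²·σT_eq⁴, so T_eq⁴ = S(1−A)/(4σ).
T_eq = [1.42×10⁴ × 0.42 / (4 × 5.67×10⁻⁸)]^(1/4) = (2.63×10¹⁰)^(1/4) = 403 K.

T_eq ≈ 403 K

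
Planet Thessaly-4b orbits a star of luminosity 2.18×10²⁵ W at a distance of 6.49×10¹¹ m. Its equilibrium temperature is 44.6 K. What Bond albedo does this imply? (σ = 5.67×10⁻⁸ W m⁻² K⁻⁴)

A ≈ 0.78

Flux: S = L/(4πd²) = 2.18×10²⁵/(4π×(6.49×10¹¹)²) = 4.12 W m⁻².
From T_eq⁴ = S(1−A)/(4σ): 1−A = 4σT_eq⁴/S.
1−A = 4 × 5.67×10⁻⁸ × (44.6)⁴ / 4.12 = 0.218.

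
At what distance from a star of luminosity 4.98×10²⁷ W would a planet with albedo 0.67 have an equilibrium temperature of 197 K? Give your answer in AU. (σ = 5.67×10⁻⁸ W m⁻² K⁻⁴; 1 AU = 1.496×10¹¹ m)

d ≈ 4.14 AU

From T_eq⁴ = L(1−A)/(16πσd²): d = √[L(1−A)/(16πσT_eq⁴)].
d = √[4.98×10²⁷ × 0.33 / (16π × 5.67×10⁻⁸ × (197)⁴)] = 6.19×10¹¹ m = 4.14 AU.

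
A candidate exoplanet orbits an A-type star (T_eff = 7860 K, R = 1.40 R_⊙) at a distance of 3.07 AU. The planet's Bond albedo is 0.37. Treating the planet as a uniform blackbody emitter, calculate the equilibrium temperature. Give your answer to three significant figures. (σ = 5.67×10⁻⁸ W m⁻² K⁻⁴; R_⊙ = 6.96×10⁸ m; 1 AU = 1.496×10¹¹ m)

T_eq ≈ 228 K

R_⋆ = 1.40 × 6.96×10⁸ = 9.74×10⁸ m.
d = 3.07 AU = 4.59×10¹¹ m.
L = 4πR_⋆²σT_⋆⁴ = 4π(9.74×10⁸)² × 5.67×10⁻⁸ × (7860)⁴ = 2.58×10²⁷ W.
S = L/(4πd²) = 974 W m⁻².
Energy balance: absorbed = emitted ⇒ πR²·S(1−A) = 4πR²·σT_eq⁴, so T_eq⁴ = S(1−A)/(4σ).
T_eq = [974 × 0.63 / (4 × 5.67×10⁻⁸)]^(1/4) = (2.71×10⁹)^(1/4) = 228 K.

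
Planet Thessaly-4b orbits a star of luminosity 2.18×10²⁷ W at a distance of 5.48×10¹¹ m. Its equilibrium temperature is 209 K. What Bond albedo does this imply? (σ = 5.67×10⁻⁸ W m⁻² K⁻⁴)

A ≈ 0.25

Flux: S = L/(4πd²) = 2.18×10²⁷/(4π×(5.48×10¹¹)²) = 578 W m⁻².
From T_eq⁴ = S(1−A)/(4σ): 1−A = 4σT_eq⁴/S.
1−A = 4 × 5.67×10⁻⁸ × (209)⁴ / 578 = 0.749.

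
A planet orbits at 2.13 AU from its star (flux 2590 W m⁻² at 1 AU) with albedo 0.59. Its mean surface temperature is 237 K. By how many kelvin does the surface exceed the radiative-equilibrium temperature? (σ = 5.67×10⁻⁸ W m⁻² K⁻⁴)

ΔT ≈ 57.8 K

S = 2590/2.13² = 570.9 W m⁻².
T_eq = [S(1−A)/(4σ)]^(1/4) = [570.9×0.41/(4×5.67×10⁻⁸)]^(1/4) = 179.2 K.
ΔT = T_surf − T_eq = 237 − 179.2.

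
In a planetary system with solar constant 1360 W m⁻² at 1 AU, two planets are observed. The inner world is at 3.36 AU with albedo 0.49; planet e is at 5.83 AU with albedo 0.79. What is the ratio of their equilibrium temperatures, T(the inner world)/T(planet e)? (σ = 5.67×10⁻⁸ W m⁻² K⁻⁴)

T_eq = [S₀(1−A)/(4σd²)]^(1/4), so T ∝ (1−A)^(1/4) / √d.
T₁ = [1360×0.51/(4×5.67×10⁻⁸×3.36²)]^(1/4) = 128.29 K.
T₂ = [1360×0.21/(4×5.67×10⁻⁸×5.83²)]^(1/4) = 78.02 K.

T₁/T₂ ≈ 1.644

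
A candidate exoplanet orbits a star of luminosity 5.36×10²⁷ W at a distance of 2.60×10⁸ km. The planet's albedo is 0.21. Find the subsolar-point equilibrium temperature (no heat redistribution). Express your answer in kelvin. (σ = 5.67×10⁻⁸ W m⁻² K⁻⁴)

T_ss ≈ 545 K

d = 2.60×10⁸ km = 2.60×10¹¹ m.
Flux: S = L/(4πd²) = 5.36×10²⁷/(4π×(2.60×10¹¹)²) = 6310 W m⁻².
At the subsolar point the surface absorbs S(1−A) and emits σT⁴ per unit area — no factor of 4, since only the local patch is in balance.
T = [6310 × 0.79 / 5.67×10⁻⁸]^(1/4) = (8.79×10¹⁰)^(1/4) = 545 K.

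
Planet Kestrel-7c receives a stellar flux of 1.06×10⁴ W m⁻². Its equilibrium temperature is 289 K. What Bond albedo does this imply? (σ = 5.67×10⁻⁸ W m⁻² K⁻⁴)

From T_eq⁴ = S(1−A)/(4σ): 1−A = 4σT_eq⁴/S.
1−A = 4 × 5.67×10⁻⁸ × (289)⁴ / 1.06×10⁴ = 0.149.

A ≈ 0.85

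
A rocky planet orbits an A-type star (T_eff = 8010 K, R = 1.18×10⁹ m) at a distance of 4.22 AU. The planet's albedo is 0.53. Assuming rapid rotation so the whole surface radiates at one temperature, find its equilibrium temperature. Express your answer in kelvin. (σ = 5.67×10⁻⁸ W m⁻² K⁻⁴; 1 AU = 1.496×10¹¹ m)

d = 4.22 AU = 6.31×10¹¹ m.
L = 4πR_⋆²σT_⋆⁴ = 4π(1.18×10⁹)² × 5.67×10⁻⁸ × (8010)⁴ = 4.08×10²⁷ W.
S = L/(4πd²) = 815 W m⁻².
Energy balance: absorbed = emitted ⇒ πR²·S(1−A) = 4πR²·σT_eq⁴, so T_eq⁴ = S(1−A)/(4σ).
T_eq = [815 × 0.47 / (4 × 5.67×10⁻⁸)]^(1/4) = (1.69×10⁹)^(1/4) = 203 K.

T_eq ≈ 203 K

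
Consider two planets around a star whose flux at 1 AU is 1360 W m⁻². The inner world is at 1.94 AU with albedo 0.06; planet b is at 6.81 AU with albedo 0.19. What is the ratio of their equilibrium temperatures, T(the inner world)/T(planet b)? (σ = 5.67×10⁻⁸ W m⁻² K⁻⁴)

T₁/T₂ ≈ 1.945

T_eq = [S₀(1−A)/(4σd²)]^(1/4), so T ∝ (1−A)^(1/4) / √d.
T₁ = [1360×0.94/(4×5.67×10⁻⁸×1.94²)]^(1/4) = 196.72 K.
T₂ = [1360×0.81/(4×5.67×10⁻⁸×6.81²)]^(1/4) = 101.16 K.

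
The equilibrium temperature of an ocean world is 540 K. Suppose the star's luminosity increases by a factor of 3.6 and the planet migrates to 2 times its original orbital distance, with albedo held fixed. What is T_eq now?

T_eq ≈ 526 K

T_eq ∝ L^(1/4) · d^(−1/2).
T′ = 540 × 3.6^(1/4) / 2^(1/2) = 526 K.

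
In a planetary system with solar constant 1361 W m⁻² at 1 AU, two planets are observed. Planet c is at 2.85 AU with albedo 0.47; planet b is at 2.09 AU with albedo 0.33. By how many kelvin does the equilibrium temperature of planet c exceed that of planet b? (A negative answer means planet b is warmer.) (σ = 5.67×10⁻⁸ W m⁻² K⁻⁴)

T_eq = [S₀(1−A)/(4σd²)]^(1/4), so T ∝ (1−A)^(1/4) / √d.
T₁ = [1361×0.53/(4×5.67×10⁻⁸×2.85²)]^(1/4) = 140.67 K.
T₂ = [1361×0.67/(4×5.67×10⁻⁸×2.09²)]^(1/4) = 174.18 K.

ΔT ≈ -33.5 K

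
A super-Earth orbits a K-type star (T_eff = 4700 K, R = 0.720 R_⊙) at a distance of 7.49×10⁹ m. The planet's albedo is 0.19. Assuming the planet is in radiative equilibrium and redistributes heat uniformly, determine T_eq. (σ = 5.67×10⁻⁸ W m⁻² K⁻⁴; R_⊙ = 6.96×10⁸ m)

T_eq ≈ 816 K

R_⋆ = 0.720 × 6.96×10⁸ = 5.01×10⁸ m.
L = 4πR_⋆²σT_⋆⁴ = 4π(5.01×10⁸)² × 5.67×10⁻⁸ × (4700)⁴ = 8.73×10²⁵ W.
S = L/(4πd²) = 1.24×10⁵ W m⁻².
Energy balance: absorbed = emitted ⇒ πR²·S(1−A) = 4πR²·σT_eq⁴, so T_eq⁴ = S(1−A)/(4σ).
T_eq = [1.24×10⁵ × 0.81 / (4 × 5.67×10⁻⁸)]^(1/4) = (4.42×10¹¹)^(1/4) = 816 K.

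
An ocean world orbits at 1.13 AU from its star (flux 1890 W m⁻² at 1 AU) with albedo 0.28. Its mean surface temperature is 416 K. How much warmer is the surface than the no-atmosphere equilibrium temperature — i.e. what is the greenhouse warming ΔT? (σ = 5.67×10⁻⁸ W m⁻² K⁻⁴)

ΔT ≈ 154.2 K

S = 1890/1.13² = 1480 W m⁻².
T_eq = [S(1−A)/(4σ)]^(1/4) = [1480×0.72/(4×5.67×10⁻⁸)]^(1/4) = 261.8 K.
ΔT = T_surf − T_eq = 416 − 261.8.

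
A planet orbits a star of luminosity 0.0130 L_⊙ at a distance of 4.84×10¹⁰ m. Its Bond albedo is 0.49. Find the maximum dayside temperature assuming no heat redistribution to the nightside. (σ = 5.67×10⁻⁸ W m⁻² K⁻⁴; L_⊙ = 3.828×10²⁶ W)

T_ss ≈ 197 K

L = 0.0130 × 3.828×10²⁶ = 4.98×10²⁴ W.
Flux: S = L/(4πd²) = 4.98×10²⁴/(4π×(4.84×10¹⁰)²) = 169 W m⁻².
With no redistribution each surface element balances locally: S(1−A) = σT⁴.
T = [169 × 0.51 / 5.67×10⁻⁸]^(1/4) = (1.52×10⁹)^(1/4) = 197 K.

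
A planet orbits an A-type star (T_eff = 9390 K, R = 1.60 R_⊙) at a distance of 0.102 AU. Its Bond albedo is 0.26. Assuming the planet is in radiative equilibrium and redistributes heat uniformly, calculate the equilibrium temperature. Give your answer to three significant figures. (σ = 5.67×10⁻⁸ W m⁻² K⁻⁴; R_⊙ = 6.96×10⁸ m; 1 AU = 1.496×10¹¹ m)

R_⋆ = 1.60 × 6.96×10⁸ = 1.11×10⁹ m.
d = 0.102 AU = 1.53×10¹⁰ m.
L = 4πR_⋆²σT_⋆⁴ = 4π(1.11×10⁹)² × 5.67×10⁻⁸ × (9390)⁴ = 6.87×10²⁷ W.
S = L/(4πd²) = 2.35×10⁶ W m⁻².
Energy balance: absorbed = emitted ⇒ πR²·S(1−A) = 4πR²·σT_eq⁴, so T_eq⁴ = S(1−A)/(4σ).
T_eq = [2.35×10⁶ × 0.74 / (4 × 5.67×10⁻⁸)]^(1/4) = (7.66×10¹²)^(1/4) = 1660 K.

T_eq ≈ 1660 K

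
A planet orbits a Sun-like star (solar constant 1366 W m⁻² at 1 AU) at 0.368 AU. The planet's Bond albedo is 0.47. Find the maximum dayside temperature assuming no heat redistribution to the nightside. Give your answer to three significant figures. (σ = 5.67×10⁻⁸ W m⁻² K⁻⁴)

T_ss ≈ 554 K

Flux at 0.368 AU: S = 1366/0.368² = 1.01×10⁴ W m⁻².
With no redistribution each surface element balances locally: S(1−A) = σT⁴.
T = [1.01×10⁴ × 0.53 / 5.67×10⁻⁸]^(1/4) = (9.43×10¹⁰)^(1/4) = 554 K.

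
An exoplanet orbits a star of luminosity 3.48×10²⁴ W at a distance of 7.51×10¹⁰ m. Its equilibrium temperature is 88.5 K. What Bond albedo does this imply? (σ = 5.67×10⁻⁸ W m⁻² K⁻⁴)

A ≈ 0.72

Flux: S = L/(4πd²) = 3.48×10²⁴/(4π×(7.51×10¹⁰)²) = 49.1 W m⁻².
From T_eq⁴ = S(1−A)/(4σ): 1−A = 4σT_eq⁴/S.
1−A = 4 × 5.67×10⁻⁸ × (88.5)⁴ / 49.1 = 0.283.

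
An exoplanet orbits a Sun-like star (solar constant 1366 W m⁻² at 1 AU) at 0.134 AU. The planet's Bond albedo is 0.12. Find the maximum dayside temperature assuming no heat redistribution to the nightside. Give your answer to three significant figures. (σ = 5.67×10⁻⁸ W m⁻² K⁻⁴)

Flux at 0.134 AU: S = 1366/0.134² = 7.61×10⁴ W m⁻².
With no redistribution each surface element balances locally: S(1−A) = σT⁴.
T = [7.61×10⁴ × 0.88 / 5.67×10⁻⁸]^(1/4) = (1.18×10¹²)^(1/4) = 1040 K.

T_ss ≈ 1040 K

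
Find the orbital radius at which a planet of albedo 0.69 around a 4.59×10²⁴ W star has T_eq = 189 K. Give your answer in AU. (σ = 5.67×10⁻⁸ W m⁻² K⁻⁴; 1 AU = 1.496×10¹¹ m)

d ≈ 0.132 AU

From T_eq⁴ = L(1−A)/(16πσd²): d = √[L(1−A)/(16πσT_eq⁴)].
d = √[4.59×10²⁴ × 0.31 / (16π × 5.67×10⁻⁸ × (189)⁴)] = 1.98×10¹⁰ m = 0.132 AU.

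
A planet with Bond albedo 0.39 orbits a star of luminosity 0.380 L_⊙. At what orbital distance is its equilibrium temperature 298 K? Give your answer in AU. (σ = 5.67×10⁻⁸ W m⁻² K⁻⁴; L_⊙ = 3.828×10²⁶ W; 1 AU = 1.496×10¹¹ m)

L = 0.380 × 3.828×10²⁶ = 1.45×10²⁶ W.
From T_eq⁴ = L(1−A)/(16πσd²): d = √[L(1−A)/(16πσT_eq⁴)].
d = √[1.45×10²⁶ × 0.61 / (16π × 5.67×10⁻⁸ × (298)⁴)] = 6.28×10¹⁰ m = 0.420 AU.

d ≈ 0.420 AU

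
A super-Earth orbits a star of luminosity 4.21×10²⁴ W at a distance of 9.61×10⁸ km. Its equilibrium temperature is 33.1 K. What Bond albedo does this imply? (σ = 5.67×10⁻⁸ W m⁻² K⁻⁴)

d = 9.61×10⁸ km = 9.61×10¹¹ m.
Flux: S = L/(4πd²) = 4.21×10²⁴/(4π×(9.61×10¹¹)²) = 0.363 W m⁻².
From T_eq⁴ = S(1−A)/(4σ): 1−A = 4σT_eq⁴/S.
1−A = 4 × 5.67×10⁻⁸ × (33.1)⁴ / 0.363 = 0.750.

A ≈ 0.25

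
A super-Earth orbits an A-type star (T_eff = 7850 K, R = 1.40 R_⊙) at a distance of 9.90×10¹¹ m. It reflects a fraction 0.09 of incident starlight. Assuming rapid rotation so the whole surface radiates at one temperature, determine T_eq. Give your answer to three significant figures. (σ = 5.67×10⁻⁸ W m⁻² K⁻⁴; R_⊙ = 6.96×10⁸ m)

T_eq ≈ 170 K

R_⋆ = 1.40 × 6.96×10⁸ = 9.74×10⁸ m.
L = 4πR_⋆²σT_⋆⁴ = 4π(9.74×10⁸)² × 5.67×10⁻⁸ × (7850)⁴ = 2.57×10²⁷ W.
S = L/(4πd²) = 209 W m⁻².
Energy balance: absorbed = emitted ⇒ πR²·S(1−A) = 4πR²·σT_eq⁴, so T_eq⁴ = S(1−A)/(4σ).
T_eq = [209 × 0.91 / (4 × 5.67×10⁻⁸)]^(1/4) = (8.37×10⁸)^(1/4) = 170 K.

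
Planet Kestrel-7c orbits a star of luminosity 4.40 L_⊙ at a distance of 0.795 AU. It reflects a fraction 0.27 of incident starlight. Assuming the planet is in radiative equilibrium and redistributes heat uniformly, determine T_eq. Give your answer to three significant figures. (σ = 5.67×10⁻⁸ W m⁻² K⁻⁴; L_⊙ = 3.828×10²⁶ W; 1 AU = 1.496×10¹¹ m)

T_eq ≈ 418 K

d = 0.795 AU = 1.19×10¹¹ m.
L = 4.40 × 3.828×10²⁶ = 1.68×10²⁷ W.
Flux: S = L/(4πd²) = 1.68×10²⁷/(4π×(1.19×10¹¹)²) = 9480 W m⁻².
Energy balance: absorbed = emitted ⇒ πR²·S(1−A) = 4πR²·σT_eq⁴, so T_eq⁴ = S(1−A)/(4σ).
T_eq = [9480 × 0.73 / (4 × 5.67×10⁻⁸)]^(1/4) = (3.05×10¹⁰)^(1/4) = 418 K.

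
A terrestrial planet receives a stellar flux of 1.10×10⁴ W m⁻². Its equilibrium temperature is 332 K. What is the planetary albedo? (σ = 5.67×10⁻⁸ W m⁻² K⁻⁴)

From T_eq⁴ = S(1−A)/(4σ): 1−A = 4σT_eq⁴/S.
1−A = 4 × 5.67×10⁻⁸ × (332)⁴ / 1.10×10⁴ = 0.250.

A ≈ 0.75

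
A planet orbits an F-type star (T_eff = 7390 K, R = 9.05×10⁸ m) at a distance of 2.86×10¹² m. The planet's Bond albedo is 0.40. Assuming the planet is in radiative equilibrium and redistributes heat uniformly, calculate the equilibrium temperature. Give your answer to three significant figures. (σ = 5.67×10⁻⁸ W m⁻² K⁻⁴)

T_eq ≈ 81.8 K

L = 4πR_⋆²σT_⋆⁴ = 4π(9.05×10⁸)² × 5.67×10⁻⁸ × (7390)⁴ = 1.74×10²⁷ W.
S = L/(4πd²) = 16.9 W m⁻².
Energy balance: absorbed = emitted ⇒ πR²·S(1−A) = 4πR²·σT_eq⁴, so T_eq⁴ = S(1−A)/(4σ).
T_eq = [16.9 × 0.60 / (4 × 5.67×10⁻⁸)]^(1/4) = (4.48×10⁷)^(1/4) = 81.8 K.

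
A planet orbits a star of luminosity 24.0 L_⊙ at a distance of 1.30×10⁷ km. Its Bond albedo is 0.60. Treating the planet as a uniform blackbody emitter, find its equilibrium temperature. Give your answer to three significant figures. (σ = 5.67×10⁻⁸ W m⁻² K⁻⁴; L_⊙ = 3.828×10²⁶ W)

T_eq ≈ 1660 K

d = 1.30×10⁷ km = 1.30×10¹⁰ m.
L = 24.0 × 3.828×10²⁶ = 9.19×10²⁷ W.
Flux: S = L/(4πd²) = 9.19×10²⁷/(4π×(1.30×10¹⁰)²) = 4.33×10⁶ W m⁻².
Energy balance: absorbed = emitted ⇒ πR²·S(1−A) = 4πR²·σT_eq⁴, so T_eq⁴ = S(1−A)/(4σ).
T_eq = [4.33×10⁶ × 0.40 / (4 × 5.67×10⁻⁸)]^(1/4) = (7.63×10¹²)^(1/4) = 1660 K.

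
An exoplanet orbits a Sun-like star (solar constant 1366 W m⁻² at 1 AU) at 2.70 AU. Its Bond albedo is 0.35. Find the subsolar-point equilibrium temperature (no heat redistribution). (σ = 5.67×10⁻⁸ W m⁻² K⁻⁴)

T_ss ≈ 215 K

Flux at 2.70 AU: S = 1366/2.70² = 187 W m⁻².
At the subsolar point the surface absorbs S(1−A) and emits σT⁴ per unit area — no factor of 4, since only the local patch is in balance.
T = [187 × 0.65 / 5.67×10⁻⁸]^(1/4) = (2.15×10⁹)^(1/4) = 215 K.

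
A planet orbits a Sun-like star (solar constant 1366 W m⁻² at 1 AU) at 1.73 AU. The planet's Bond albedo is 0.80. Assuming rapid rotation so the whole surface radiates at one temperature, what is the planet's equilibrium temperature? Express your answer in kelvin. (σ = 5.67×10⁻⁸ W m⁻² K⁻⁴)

Flux at 1.73 AU: S = 1366/1.73² = 456 W m⁻².
Energy balance: absorbed = emitted ⇒ πR²·S(1−A) = 4πR²·σT_eq⁴, so T_eq⁴ = S(1−A)/(4σ).
T_eq = [456 × 0.20 / (4 × 5.67×10⁻⁸)]^(1/4) = (4.02×10⁸)^(1/4) = 142 K.

T_eq ≈ 142 K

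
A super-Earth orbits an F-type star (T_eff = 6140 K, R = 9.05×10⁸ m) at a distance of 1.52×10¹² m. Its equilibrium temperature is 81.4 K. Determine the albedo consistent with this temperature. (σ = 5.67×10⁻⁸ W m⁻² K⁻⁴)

A ≈ 0.65

L = 4πR_⋆²σT_⋆⁴ = 4π(9.05×10⁸)² × 5.67×10⁻⁸ × (6140)⁴ = 8.29×10²⁶ W.
S = L/(4πd²) = 28.6 W m⁻².
From T_eq⁴ = S(1−A)/(4σ): 1−A = 4σT_eq⁴/S.
1−A = 4 × 5.67×10⁻⁸ × (81.4)⁴ / 28.6 = 0.349.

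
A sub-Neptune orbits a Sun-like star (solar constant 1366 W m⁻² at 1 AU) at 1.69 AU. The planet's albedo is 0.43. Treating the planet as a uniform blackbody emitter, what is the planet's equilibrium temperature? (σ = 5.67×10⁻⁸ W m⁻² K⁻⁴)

T_eq ≈ 186 K

Flux at 1.69 AU: S = 1366/1.69² = 478 W m⁻².
Energy balance: absorbed = emitted ⇒ πR²·S(1−A) = 4πR²·σT_eq⁴, so T_eq⁴ = S(1−A)/(4σ).
T_eq = [478 × 0.57 / (4 × 5.67×10⁻⁸)]^(1/4) = (1.20×10⁹)^(1/4) = 186 K.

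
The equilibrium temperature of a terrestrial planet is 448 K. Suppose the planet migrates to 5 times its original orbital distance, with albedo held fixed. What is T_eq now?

T_eq ∝ L^(1/4) · d^(−1/2).
T′ = 448 / 5^(1/2) = 200 K.

T_eq ≈ 200 K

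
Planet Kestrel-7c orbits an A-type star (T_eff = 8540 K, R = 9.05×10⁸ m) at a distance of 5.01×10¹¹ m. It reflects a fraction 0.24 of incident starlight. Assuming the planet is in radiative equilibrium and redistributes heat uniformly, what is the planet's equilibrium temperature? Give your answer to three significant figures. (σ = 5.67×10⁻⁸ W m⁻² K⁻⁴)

L = 4πR_⋆²σT_⋆⁴ = 4π(9.05×10⁸)² × 5.67×10⁻⁸ × (8540)⁴ = 3.10×10²⁷ W.
S = L/(4πd²) = 984 W m⁻².
Energy balance: absorbed = emitted ⇒ πR²·S(1−A) = 4πR²·σT_eq⁴, so T_eq⁴ = S(1−A)/(4σ).
T_eq = [984 × 0.76 / (4 × 5.67×10⁻⁸)]^(1/4) = (3.30×10⁹)^(1/4) = 240 K.

T_eq ≈ 240 K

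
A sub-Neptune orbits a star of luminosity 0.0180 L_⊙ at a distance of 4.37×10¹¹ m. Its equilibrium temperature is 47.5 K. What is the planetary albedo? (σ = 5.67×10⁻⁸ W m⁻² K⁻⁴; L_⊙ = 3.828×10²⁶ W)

A ≈ 0.60

L = 0.0180 × 3.828×10²⁶ = 6.89×10²⁴ W.
Flux: S = L/(4πd²) = 6.89×10²⁴/(4π×(4.37×10¹¹)²) = 2.87 W m⁻².
From T_eq⁴ = S(1−A)/(4σ): 1−A = 4σT_eq⁴/S.
1−A = 4 × 5.67×10⁻⁸ × (47.5)⁴ / 2.87 = 0.402.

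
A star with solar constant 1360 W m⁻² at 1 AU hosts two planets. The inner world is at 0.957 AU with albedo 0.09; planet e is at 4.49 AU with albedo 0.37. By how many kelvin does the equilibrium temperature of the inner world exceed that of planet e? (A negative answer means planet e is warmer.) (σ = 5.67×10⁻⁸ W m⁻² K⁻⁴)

T_eq = [S₀(1−A)/(4σd²)]^(1/4), so T ∝ (1−A)^(1/4) / √d.
T₁ = [1360×0.91/(4×5.67×10⁻⁸×0.957²)]^(1/4) = 277.83 K.
T₂ = [1360×0.63/(4×5.67×10⁻⁸×4.49²)]^(1/4) = 117.00 K.

ΔT ≈ 160.8 K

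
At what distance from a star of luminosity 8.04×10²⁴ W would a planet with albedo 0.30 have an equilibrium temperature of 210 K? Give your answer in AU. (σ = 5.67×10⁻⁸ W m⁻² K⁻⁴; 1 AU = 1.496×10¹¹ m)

d ≈ 0.213 AU

From T_eq⁴ = L(1−A)/(16πσd²): d = √[L(1−A)/(16πσT_eq⁴)].
d = √[8.04×10²⁴ × 0.70 / (16π × 5.67×10⁻⁸ × (210)⁴)] = 3.19×10¹⁰ m = 0.213 AU.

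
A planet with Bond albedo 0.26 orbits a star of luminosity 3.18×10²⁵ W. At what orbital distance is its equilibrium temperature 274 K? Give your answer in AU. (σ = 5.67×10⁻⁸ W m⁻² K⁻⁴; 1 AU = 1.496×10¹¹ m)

d ≈ 0.256 AU

From T_eq⁴ = L(1−A)/(16πσd²): d = √[L(1−A)/(16πσT_eq⁴)].
d = √[3.18×10²⁵ × 0.74 / (16π × 5.67×10⁻⁸ × (274)⁴)] = 3.83×10¹⁰ m = 0.256 AU.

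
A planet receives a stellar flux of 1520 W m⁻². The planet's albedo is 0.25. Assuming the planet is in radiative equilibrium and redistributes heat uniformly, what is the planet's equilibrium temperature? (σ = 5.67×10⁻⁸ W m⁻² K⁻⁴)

T_eq ≈ 266 K

Energy balance: absorbed = emitted ⇒ πR²·S(1−A) = 4πR²·σT_eq⁴, so T_eq⁴ = S(1−A)/(4σ).
T_eq = [1520 × 0.75 / (4 × 5.67×10⁻⁸)]^(1/4) = (5.03×10⁹)^(1/4) = 266 K.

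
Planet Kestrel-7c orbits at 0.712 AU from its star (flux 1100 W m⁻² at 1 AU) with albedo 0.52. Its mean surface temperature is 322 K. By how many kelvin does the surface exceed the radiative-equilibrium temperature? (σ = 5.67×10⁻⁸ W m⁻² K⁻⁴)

ΔT ≈ 61.7 K

S = 1100/0.712² = 2170 W m⁻².
T_eq = [S(1−A)/(4σ)]^(1/4) = [2170×0.48/(4×5.67×10⁻⁸)]^(1/4) = 260.3 K.
ΔT = T_surf − T_eq = 322 − 260.3.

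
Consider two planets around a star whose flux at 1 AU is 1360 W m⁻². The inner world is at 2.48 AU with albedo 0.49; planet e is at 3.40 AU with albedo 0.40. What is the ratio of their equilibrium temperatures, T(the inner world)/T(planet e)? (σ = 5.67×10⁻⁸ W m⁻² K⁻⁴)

T₁/T₂ ≈ 1.124

T_eq = [S₀(1−A)/(4σd²)]^(1/4), so T ∝ (1−A)^(1/4) / √d.
T₁ = [1360×0.51/(4×5.67×10⁻⁸×2.48²)]^(1/4) = 149.33 K.
T₂ = [1360×0.60/(4×5.67×10⁻⁸×3.40²)]^(1/4) = 132.82 K.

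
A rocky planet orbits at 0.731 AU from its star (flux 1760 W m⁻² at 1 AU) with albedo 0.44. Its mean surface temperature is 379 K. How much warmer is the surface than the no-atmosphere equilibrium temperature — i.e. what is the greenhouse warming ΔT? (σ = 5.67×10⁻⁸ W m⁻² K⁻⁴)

ΔT ≈ 78.7 K

S = 1760/0.731² = 3294 W m⁻².
T_eq = [S(1−A)/(4σ)]^(1/4) = [3294×0.56/(4×5.67×10⁻⁸)]^(1/4) = 300.3 K.
ΔT = T_surf − T_eq = 379 − 300.3.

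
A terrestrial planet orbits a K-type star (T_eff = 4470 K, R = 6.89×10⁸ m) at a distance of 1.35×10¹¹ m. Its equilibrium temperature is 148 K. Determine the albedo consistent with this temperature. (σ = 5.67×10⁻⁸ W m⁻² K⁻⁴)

L = 4πR_⋆²σT_⋆⁴ = 4π(6.89×10⁸)² × 5.67×10⁻⁸ × (4470)⁴ = 1.35×10²⁶ W.
S = L/(4πd²) = 590 W m⁻².
From T_eq⁴ = S(1−A)/(4σ): 1−A = 4σT_eq⁴/S.
1−A = 4 × 5.67×10⁻⁸ × (148)⁴ / 590 = 0.185.

A ≈ 0.82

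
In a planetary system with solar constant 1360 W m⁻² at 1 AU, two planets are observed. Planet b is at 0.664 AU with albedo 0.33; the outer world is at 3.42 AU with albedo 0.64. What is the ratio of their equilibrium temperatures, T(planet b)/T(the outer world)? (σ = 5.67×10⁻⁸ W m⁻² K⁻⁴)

T_eq = [S₀(1−A)/(4σd²)]^(1/4), so T ∝ (1−A)^(1/4) / √d.
T₁ = [1360×0.67/(4×5.67×10⁻⁸×0.664²)]^(1/4) = 308.96 K.
T₂ = [1360×0.36/(4×5.67×10⁻⁸×3.42²)]^(1/4) = 116.56 K.

T₁/T₂ ≈ 2.651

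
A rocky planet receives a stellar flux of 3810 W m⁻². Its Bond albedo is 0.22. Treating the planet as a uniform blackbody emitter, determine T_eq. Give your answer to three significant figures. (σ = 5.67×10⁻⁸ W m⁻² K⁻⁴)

Energy balance: absorbed = emitted ⇒ πR²·S(1−A) = 4πR²·σT_eq⁴, so T_eq⁴ = S(1−A)/(4σ).
T_eq = [3810 × 0.78 / (4 × 5.67×10⁻⁸)]^(1/4) = (1.31×10¹⁰)^(1/4) = 338 K.

T_eq ≈ 338 K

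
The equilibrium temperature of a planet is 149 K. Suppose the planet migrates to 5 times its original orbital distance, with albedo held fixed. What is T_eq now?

T_eq ∝ L^(1/4) · d^(−1/2).
T′ = 149 / 5^(1/2) = 66.6 K.

T_eq ≈ 66.6 K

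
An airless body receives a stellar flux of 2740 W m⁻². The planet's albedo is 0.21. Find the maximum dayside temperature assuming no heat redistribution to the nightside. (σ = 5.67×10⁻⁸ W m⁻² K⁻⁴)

With no redistribution each surface element balances locally: S(1−A) = σT⁴.
T = [2740 × 0.79 / 5.67×10⁻⁸]^(1/4) = (3.82×10¹⁰)^(1/4) = 442 K.

T_ss ≈ 442 K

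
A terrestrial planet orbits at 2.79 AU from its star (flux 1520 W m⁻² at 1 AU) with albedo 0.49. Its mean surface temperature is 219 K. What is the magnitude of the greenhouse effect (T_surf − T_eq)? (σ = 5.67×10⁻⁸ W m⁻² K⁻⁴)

ΔT ≈ 74.2 K

S = 1520/2.79² = 195.3 W m⁻².
T_eq = [S(1−A)/(4σ)]^(1/4) = [195.3×0.51/(4×5.67×10⁻⁸)]^(1/4) = 144.8 K.
ΔT = T_surf − T_eq = 219 − 144.8.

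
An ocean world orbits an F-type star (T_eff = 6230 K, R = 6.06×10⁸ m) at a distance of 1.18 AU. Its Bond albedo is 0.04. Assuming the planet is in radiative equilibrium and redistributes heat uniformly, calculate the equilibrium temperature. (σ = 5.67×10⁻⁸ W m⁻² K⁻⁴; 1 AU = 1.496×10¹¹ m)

d = 1.18 AU = 1.77×10¹¹ m.
L = 4πR_⋆²σT_⋆⁴ = 4π(6.06×10⁸)² × 5.67×10⁻⁸ × (6230)⁴ = 3.94×10²⁶ W.
S = L/(4πd²) = 1010 W m⁻².
Energy balance: absorbed = emitted ⇒ πR²·S(1−A) = 4πR²·σT_eq⁴, so T_eq⁴ = S(1−A)/(4σ).
T_eq = [1010 × 0.96 / (4 × 5.67×10⁻⁸)]^(1/4) = (4.26×10⁹)^(1/4) = 255 K.

T_eq ≈ 255 K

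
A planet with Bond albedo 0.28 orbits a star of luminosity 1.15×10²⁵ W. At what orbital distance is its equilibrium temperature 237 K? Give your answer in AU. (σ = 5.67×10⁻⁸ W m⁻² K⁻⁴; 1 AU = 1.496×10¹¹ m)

d ≈ 0.203 AU

From T_eq⁴ = L(1−A)/(16πσd²): d = √[L(1−A)/(16πσT_eq⁴)].
d = √[1.15×10²⁵ × 0.72 / (16π × 5.67×10⁻⁸ × (237)⁴)] = 3.03×10¹⁰ m = 0.203 AU.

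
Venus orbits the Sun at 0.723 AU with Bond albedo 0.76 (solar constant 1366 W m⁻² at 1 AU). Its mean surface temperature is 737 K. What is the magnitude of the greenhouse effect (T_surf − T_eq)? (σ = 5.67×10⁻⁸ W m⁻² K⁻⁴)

S = 1366/0.723² = 2613 W m⁻².
T_eq = [S(1−A)/(4σ)]^(1/4) = [2613×0.24/(4×5.67×10⁻⁸)]^(1/4) = 229.3 K.
ΔT = T_surf − T_eq = 737 − 229.3.

ΔT ≈ 507.7 K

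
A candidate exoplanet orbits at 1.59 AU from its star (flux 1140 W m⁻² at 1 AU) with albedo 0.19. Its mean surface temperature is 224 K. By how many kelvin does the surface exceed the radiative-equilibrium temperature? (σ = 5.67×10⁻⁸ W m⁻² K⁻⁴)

ΔT ≈ 23.7 K

S = 1140/1.59² = 450.9 W m⁻².
T_eq = [S(1−A)/(4σ)]^(1/4) = [450.9×0.81/(4×5.67×10⁻⁸)]^(1/4) = 200.3 K.
ΔT = T_surf − T_eq = 224 − 200.3.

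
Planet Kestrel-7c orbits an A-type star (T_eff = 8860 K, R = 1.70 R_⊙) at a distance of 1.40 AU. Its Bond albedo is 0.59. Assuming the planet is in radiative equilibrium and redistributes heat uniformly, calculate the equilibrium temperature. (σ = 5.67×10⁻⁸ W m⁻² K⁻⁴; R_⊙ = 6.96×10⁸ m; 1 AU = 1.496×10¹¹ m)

T_eq ≈ 377 K

R_⋆ = 1.70 × 6.96×10⁸ = 1.18×10⁹ m.
d = 1.40 AU = 2.09×10¹¹ m.
L = 4πR_⋆²σT_⋆⁴ = 4π(1.18×10⁹)² × 5.67×10⁻⁸ × (8860)⁴ = 6.15×10²⁷ W.
S = L/(4πd²) = 1.12×10⁴ W m⁻².
Energy balance: absorbed = emitted ⇒ πR²·S(1−A) = 4πR²·σT_eq⁴, so T_eq⁴ = S(1−A)/(4σ).
T_eq = [1.12×10⁴ × 0.41 / (4 × 5.67×10⁻⁸)]^(1/4) = (2.02×10¹⁰)^(1/4) = 377 K.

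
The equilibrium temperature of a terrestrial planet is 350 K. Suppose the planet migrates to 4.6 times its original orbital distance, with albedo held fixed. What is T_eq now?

T_eq ∝ L^(1/4) · d^(−1/2).
T′ = 350 / 4.6^(1/2) = 163 K.

T_eq ≈ 163 K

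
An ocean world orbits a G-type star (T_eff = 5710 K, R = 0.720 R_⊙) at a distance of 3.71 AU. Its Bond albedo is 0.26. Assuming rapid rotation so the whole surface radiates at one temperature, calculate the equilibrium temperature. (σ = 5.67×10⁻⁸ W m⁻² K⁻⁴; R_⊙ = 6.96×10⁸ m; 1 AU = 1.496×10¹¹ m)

T_eq ≈ 113 K

R_⋆ = 0.720 × 6.96×10⁸ = 5.01×10⁸ m.
d = 3.71 AU = 5.55×10¹¹ m.
L = 4πR_⋆²σT_⋆⁴ = 4π(5.01×10⁸)² × 5.67×10⁻⁸ × (5710)⁴ = 1.90×10²⁶ W.
S = L/(4πd²) = 49.1 W m⁻².
Energy balance: absorbed = emitted ⇒ πR²·S(1−A) = 4πR²·σT_eq⁴, so T_eq⁴ = S(1−A)/(4σ).
T_eq = [49.1 × 0.74 / (4 × 5.67×10⁻⁸)]^(1/4) = (1.60×10⁸)^(1/4) = 113 K.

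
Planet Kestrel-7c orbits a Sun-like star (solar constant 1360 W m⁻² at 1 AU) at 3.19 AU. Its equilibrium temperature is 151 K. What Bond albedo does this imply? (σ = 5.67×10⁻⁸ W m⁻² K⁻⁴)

A ≈ 0.12

Flux at 3.19 AU: S = 1360/3.19² = 134 W m⁻².
From T_eq⁴ = S(1−A)/(4σ): 1−A = 4σT_eq⁴/S.
1−A = 4 × 5.67×10⁻⁸ × (151)⁴ / 134 = 0.882.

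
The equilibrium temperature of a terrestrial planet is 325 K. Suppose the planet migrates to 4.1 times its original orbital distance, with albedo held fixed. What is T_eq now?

T_eq ∝ L^(1/4) · d^(−1/2).
T′ = 325 / 4.1^(1/2) = 161 K.

T_eq ≈ 161 K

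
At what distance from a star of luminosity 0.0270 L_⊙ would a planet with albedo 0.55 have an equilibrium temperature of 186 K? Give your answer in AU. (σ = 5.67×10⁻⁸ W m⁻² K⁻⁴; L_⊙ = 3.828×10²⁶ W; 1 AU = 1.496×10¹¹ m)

d ≈ 0.247 AU

L = 0.0270 × 3.828×10²⁶ = 1.03×10²⁵ W.
From T_eq⁴ = L(1−A)/(16πσd²): d = √[L(1−A)/(16πσT_eq⁴)].
d = √[1.03×10²⁵ × 0.45 / (16π × 5.67×10⁻⁸ × (186)⁴)] = 3.69×10¹⁰ m = 0.247 AU.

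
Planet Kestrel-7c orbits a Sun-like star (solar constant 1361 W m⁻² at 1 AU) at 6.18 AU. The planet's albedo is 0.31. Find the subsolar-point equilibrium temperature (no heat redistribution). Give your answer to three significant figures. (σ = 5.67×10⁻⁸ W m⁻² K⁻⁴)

Flux at 6.18 AU: S = 1361/6.18² = 35.6 W m⁻².
At the subsolar point the surface absorbs S(1−A) and emits σT⁴ per unit area — no factor of 4, since only the local patch is in balance.
T = [35.6 × 0.69 / 5.67×10⁻⁸]^(1/4) = (4.34×10⁸)^(1/4) = 144 K.

T_ss ≈ 144 K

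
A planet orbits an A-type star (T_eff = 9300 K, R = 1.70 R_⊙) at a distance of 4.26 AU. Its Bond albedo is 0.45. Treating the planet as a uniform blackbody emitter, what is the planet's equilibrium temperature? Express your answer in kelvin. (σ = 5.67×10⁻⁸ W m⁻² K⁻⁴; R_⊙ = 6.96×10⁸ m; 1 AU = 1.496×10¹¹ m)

T_eq ≈ 244 K

R_⋆ = 1.70 × 6.96×10⁸ = 1.18×10⁹ m.
d = 4.26 AU = 6.37×10¹¹ m.
L = 4πR_⋆²σT_⋆⁴ = 4π(1.18×10⁹)² × 5.67×10⁻⁸ × (9300)⁴ = 7.46×10²⁷ W.
S = L/(4πd²) = 1460 W m⁻².
Energy balance: absorbed = emitted ⇒ πR²·S(1−A) = 4πR²·σT_eq⁴, so T_eq⁴ = S(1−A)/(4σ).
T_eq = [1460 × 0.55 / (4 × 5.67×10⁻⁸)]^(1/4) = (3.55×10⁹)^(1/4) = 244 K.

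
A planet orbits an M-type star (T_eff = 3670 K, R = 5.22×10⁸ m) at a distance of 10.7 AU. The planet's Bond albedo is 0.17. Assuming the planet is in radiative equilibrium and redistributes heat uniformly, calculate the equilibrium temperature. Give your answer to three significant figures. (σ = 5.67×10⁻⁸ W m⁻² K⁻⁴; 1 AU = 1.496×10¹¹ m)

d = 10.7 AU = 1.60×10¹² m.
L = 4πR_⋆²σT_⋆⁴ = 4π(5.22×10⁸)² × 5.67×10⁻⁸ × (3670)⁴ = 3.52×10²⁵ W.
S = L/(4πd²) = 1.09 W m⁻².
Energy balance: absorbed = emitted ⇒ πR²·S(1−A) = 4πR²·σT_eq⁴, so T_eq⁴ = S(1−A)/(4σ).
T_eq = [1.09 × 0.83 / (4 × 5.67×10⁻⁸)]^(1/4) = (4.00×10⁶)^(1/4) = 44.7 K.

T_eq ≈ 44.7 K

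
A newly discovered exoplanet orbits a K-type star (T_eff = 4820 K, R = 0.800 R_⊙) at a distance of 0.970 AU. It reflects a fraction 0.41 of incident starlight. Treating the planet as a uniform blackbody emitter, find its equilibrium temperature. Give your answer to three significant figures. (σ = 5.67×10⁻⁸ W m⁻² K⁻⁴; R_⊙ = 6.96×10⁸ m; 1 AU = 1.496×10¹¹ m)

T_eq ≈ 185 K

R_⋆ = 0.800 × 6.96×10⁸ = 5.57×10⁸ m.
d = 0.970 AU = 1.45×10¹¹ m.
L = 4πR_⋆²σT_⋆⁴ = 4π(5.57×10⁸)² × 5.67×10⁻⁸ × (4820)⁴ = 1.19×10²⁶ W.
S = L/(4πd²) = 451 W m⁻².
Energy balance: absorbed = emitted ⇒ πR²·S(1−A) = 4πR²·σT_eq⁴, so T_eq⁴ = S(1−A)/(4σ).
T_eq = [451 × 0.59 / (4 × 5.67×10⁻⁸)]^(1/4) = (1.17×10⁹)^(1/4) = 185 K.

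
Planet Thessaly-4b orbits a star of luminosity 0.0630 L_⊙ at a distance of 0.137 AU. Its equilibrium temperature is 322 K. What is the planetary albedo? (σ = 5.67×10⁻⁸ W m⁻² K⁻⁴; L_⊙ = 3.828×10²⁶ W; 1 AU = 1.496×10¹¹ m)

A ≈ 0.47

d = 0.137 AU = 2.05×10¹⁰ m.
L = 0.0630 × 3.828×10²⁶ = 2.41×10²⁵ W.
Flux: S = L/(4πd²) = 2.41×10²⁵/(4π×(2.05×10¹⁰)²) = 4570 W m⁻².
From T_eq⁴ = S(1−A)/(4σ): 1−A = 4σT_eq⁴/S.
1−A = 4 × 5.67×10⁻⁸ × (322)⁴ / 4570 = 0.534.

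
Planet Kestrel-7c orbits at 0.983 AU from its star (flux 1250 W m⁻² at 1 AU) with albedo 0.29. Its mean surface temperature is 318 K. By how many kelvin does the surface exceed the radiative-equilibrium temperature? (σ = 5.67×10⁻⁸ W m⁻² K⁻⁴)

S = 1250/0.983² = 1294 W m⁻².
T_eq = [S(1−A)/(4σ)]^(1/4) = [1294×0.71/(4×5.67×10⁻⁸)]^(1/4) = 252.3 K.
ΔT = T_surf − T_eq = 318 − 252.3.

ΔT ≈ 65.7 K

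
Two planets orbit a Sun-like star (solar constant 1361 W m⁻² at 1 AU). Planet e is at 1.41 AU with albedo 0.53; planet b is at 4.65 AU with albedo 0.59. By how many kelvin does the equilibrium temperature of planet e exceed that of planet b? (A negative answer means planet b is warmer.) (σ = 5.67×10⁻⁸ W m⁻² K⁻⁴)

ΔT ≈ 90.8 K

T_eq = [S₀(1−A)/(4σd²)]^(1/4), so T ∝ (1−A)^(1/4) / √d.
T₁ = [1361×0.47/(4×5.67×10⁻⁸×1.41²)]^(1/4) = 194.07 K.
T₂ = [1361×0.41/(4×5.67×10⁻⁸×4.65²)]^(1/4) = 103.28 K.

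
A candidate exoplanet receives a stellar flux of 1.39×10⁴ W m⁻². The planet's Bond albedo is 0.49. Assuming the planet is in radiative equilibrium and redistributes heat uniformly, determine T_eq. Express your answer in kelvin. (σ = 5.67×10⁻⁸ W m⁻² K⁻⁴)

Energy balance: absorbed = emitted ⇒ πR²·S(1−A) = 4πR²·σT_eq⁴, so T_eq⁴ = S(1−A)/(4σ).
T_eq = [1.39×10⁴ × 0.51 / (4 × 5.67×10⁻⁸)]^(1/4) = (3.13×10¹⁰)^(1/4) = 420 K.

T_eq ≈ 420 K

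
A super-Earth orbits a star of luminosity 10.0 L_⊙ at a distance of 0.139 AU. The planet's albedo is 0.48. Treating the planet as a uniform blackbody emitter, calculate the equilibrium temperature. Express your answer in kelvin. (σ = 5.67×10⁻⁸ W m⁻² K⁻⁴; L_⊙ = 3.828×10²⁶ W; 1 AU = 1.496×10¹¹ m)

T_eq ≈ 1130 K

d = 0.139 AU = 2.08×10¹⁰ m.
L = 10.0 × 3.828×10²⁶ = 3.83×10²⁷ W.
Flux: S = L/(4πd²) = 3.83×10²⁷/(4π×(2.08×10¹⁰)²) = 7.04×10⁵ W m⁻².
Energy balance: absorbed = emitted ⇒ πR²·S(1−A) = 4πR²·σT_eq⁴, so T_eq⁴ = S(1−A)/(4σ).
T_eq = [7.04×10⁵ × 0.52 / (4 × 5.67×10⁻⁸)]^(1/4) = (1.62×10¹²)^(1/4) = 1130 K.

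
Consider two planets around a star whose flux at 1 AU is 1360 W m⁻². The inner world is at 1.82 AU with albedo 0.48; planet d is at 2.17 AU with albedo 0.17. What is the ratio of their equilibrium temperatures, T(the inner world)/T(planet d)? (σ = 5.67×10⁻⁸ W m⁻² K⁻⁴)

T₁/T₂ ≈ 0.971

T_eq = [S₀(1−A)/(4σd²)]^(1/4), so T ∝ (1−A)^(1/4) / √d.
T₁ = [1360×0.52/(4×5.67×10⁻⁸×1.82²)]^(1/4) = 175.16 K.
T₂ = [1360×0.83/(4×5.67×10⁻⁸×2.17²)]^(1/4) = 180.31 K.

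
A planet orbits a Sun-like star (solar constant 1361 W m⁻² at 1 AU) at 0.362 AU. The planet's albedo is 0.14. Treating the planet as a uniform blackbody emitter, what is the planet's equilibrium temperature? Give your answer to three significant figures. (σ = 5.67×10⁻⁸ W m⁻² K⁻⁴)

T_eq ≈ 445 K

Flux at 0.362 AU: S = 1361/0.362² = 1.04×10⁴ W m⁻².
Energy balance: absorbed = emitted ⇒ πR²·S(1−A) = 4πR²·σT_eq⁴, so T_eq⁴ = S(1−A)/(4σ).
T_eq = [1.04×10⁴ × 0.86 / (4 × 5.67×10⁻⁸)]^(1/4) = (3.94×10¹⁰)^(1/4) = 445 K.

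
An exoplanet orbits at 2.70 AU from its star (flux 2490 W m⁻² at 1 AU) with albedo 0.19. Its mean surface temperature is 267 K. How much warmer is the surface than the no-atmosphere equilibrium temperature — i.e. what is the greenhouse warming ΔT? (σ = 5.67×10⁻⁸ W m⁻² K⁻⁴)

S = 2490/2.70² = 341.6 W m⁻².
T_eq = [S(1−A)/(4σ)]^(1/4) = [341.6×0.81/(4×5.67×10⁻⁸)]^(1/4) = 186.9 K.
ΔT = T_surf − T_eq = 267 − 186.9.

ΔT ≈ 80.1 K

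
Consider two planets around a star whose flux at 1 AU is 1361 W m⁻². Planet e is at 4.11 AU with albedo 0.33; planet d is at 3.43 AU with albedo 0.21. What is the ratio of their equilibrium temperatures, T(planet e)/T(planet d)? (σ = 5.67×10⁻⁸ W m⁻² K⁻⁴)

T₁/T₂ ≈ 0.877

T_eq = [S₀(1−A)/(4σd²)]^(1/4), so T ∝ (1−A)^(1/4) / √d.
T₁ = [1361×0.67/(4×5.67×10⁻⁸×4.11²)]^(1/4) = 124.21 K.
T₂ = [1361×0.79/(4×5.67×10⁻⁸×3.43²)]^(1/4) = 141.68 K.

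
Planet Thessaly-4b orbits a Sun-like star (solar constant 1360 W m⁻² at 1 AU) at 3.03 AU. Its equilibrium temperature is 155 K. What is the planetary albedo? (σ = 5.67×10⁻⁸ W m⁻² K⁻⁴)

A ≈ 0.12

Flux at 3.03 AU: S = 1360/3.03² = 148 W m⁻².
From T_eq⁴ = S(1−A)/(4σ): 1−A = 4σT_eq⁴/S.
1−A = 4 × 5.67×10⁻⁸ × (155)⁴ / 148 = 0.884.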